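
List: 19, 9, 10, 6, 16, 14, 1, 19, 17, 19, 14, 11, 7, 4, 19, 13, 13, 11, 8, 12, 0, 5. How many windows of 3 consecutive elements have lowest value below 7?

[19, 9, 10] → min 9
[9, 10, 6] → min 6  < 7 ✓
[10, 6, 16] → min 6  < 7 ✓
[6, 16, 14] → min 6  < 7 ✓
[16, 14, 1] → min 1  < 7 ✓
[14, 1, 19] → min 1  < 7 ✓
[1, 19, 17] → min 1  < 7 ✓
[19, 17, 19] → min 17
[17, 19, 14] → min 14
[19, 14, 11] → min 11
[14, 11, 7] → min 7
[11, 7, 4] → min 4  < 7 ✓
[7, 4, 19] → min 4  < 7 ✓
[4, 19, 13] → min 4  < 7 ✓
[19, 13, 13] → min 13
[13, 13, 11] → min 11
[13, 11, 8] → min 8
[11, 8, 12] → min 8
[8, 12, 0] → min 0  < 7 ✓
[12, 0, 5] → min 0  < 7 ✓
11 windows satisfy the condition.

11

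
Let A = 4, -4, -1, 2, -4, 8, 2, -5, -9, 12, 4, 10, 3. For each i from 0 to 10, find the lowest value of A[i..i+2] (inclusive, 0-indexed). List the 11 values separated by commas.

Sliding a size-3 window across the 13 values:
4 -4 -1 → min -4
-4 -1 2 → min -4
-1 2 -4 → min -4
2 -4 8 → min -4
-4 8 2 → min -4
8 2 -5 → min -5
2 -5 -9 → min -9
-5 -9 12 → min -9
-9 12 4 → min -9
12 4 10 → min 4
4 10 3 → min 3

-4, -4, -4, -4, -4, -5, -9, -9, -9, 4, 3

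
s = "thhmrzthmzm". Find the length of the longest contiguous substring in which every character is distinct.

5

[t] len 1
[t, h] len 2
[h] len 1
[h, m] len 2
[h, m, r] len 3
[h, m, r, z] len 4
[h, m, r, z, t] len 5
[m, r, z, t, h] len 5
[r, z, t, h, m] len 5
[t, h, m, z] len 4
[z, m] len 2
Longest all-distinct length: 5.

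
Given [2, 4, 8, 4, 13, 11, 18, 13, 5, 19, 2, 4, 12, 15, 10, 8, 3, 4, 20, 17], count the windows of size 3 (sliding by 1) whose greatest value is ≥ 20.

(2, 4, 8) → max 8
(4, 8, 4) → max 8
(8, 4, 13) → max 13
(4, 13, 11) → max 13
(13, 11, 18) → max 18
(11, 18, 13) → max 18
(18, 13, 5) → max 18
(13, 5, 19) → max 19
(5, 19, 2) → max 19
(19, 2, 4) → max 19
(2, 4, 12) → max 12
(4, 12, 15) → max 15
(12, 15, 10) → max 15
(15, 10, 8) → max 15
(10, 8, 3) → max 10
(8, 3, 4) → max 8
(3, 4, 20) → max 20  ≥ 20 ✓
(4, 20, 17) → max 20  ≥ 20 ✓
2 windows satisfy the condition.

2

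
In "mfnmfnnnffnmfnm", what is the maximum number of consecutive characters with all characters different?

3

[m] len 1
[m, f] len 2
[m, f, n] len 3
[f, n, m] len 3
[n, m, f] len 3
[m, f, n] len 3
[n] len 1
[n] len 1
[n, f] len 2
[f] len 1
[f, n] len 2
[f, n, m] len 3
[n, m, f] len 3
[m, f, n] len 3
[f, n, m] len 3
Longest all-distinct length: 3.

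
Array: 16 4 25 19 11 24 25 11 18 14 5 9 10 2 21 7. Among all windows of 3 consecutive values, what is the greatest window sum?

(16, 4, 25) → sum 45
(4, 25, 19) → sum 48
(25, 19, 11) → sum 55
(19, 11, 24) → sum 54
(11, 24, 25) → sum 60
(24, 25, 11) → sum 60
(25, 11, 18) → sum 54
(11, 18, 14) → sum 43
(18, 14, 5) → sum 37
(14, 5, 9) → sum 28
(5, 9, 10) → sum 24
(9, 10, 2) → sum 21
(10, 2, 21) → sum 33
(2, 21, 7) → sum 30
Greatest of these is 60.

60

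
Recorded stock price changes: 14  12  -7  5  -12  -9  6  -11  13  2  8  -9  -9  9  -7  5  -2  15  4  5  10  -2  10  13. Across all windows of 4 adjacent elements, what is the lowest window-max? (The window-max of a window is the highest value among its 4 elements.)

[14, 12, -7, 5] → max 14
[12, -7, 5, -12] → max 12
[-7, 5, -12, -9] → max 5
[5, -12, -9, 6] → max 6
[-12, -9, 6, -11] → max 6
[-9, 6, -11, 13] → max 13
[6, -11, 13, 2] → max 13
[-11, 13, 2, 8] → max 13
[13, 2, 8, -9] → max 13
[2, 8, -9, -9] → max 8
[8, -9, -9, 9] → max 9
[-9, -9, 9, -7] → max 9
[-9, 9, -7, 5] → max 9
[9, -7, 5, -2] → max 9
[-7, 5, -2, 15] → max 15
[5, -2, 15, 4] → max 15
[-2, 15, 4, 5] → max 15
[15, 4, 5, 10] → max 15
[4, 5, 10, -2] → max 10
[5, 10, -2, 10] → max 10
[10, -2, 10, 13] → max 13
Lowest of these is 5.

5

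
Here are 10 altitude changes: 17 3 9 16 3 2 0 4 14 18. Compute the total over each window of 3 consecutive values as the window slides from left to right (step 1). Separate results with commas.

29, 28, 28, 21, 5, 6, 18, 36

[17, 3, 9] → sum 29
[3, 9, 16] → sum 28
[9, 16, 3] → sum 28
[16, 3, 2] → sum 21
[3, 2, 0] → sum 5
[2, 0, 4] → sum 6
[0, 4, 14] → sum 18
[4, 14, 18] → sum 36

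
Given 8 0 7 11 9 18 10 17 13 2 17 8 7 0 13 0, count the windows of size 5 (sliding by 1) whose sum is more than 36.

9

[8, 0, 7, 11, 9] → sum 35
[0, 7, 11, 9, 18] → sum 45  > 36 ✓
[7, 11, 9, 18, 10] → sum 55  > 36 ✓
[11, 9, 18, 10, 17] → sum 65  > 36 ✓
[9, 18, 10, 17, 13] → sum 67  > 36 ✓
[18, 10, 17, 13, 2] → sum 60  > 36 ✓
[10, 17, 13, 2, 17] → sum 59  > 36 ✓
[17, 13, 2, 17, 8] → sum 57  > 36 ✓
[13, 2, 17, 8, 7] → sum 47  > 36 ✓
[2, 17, 8, 7, 0] → sum 34
[17, 8, 7, 0, 13] → sum 45  > 36 ✓
[8, 7, 0, 13, 0] → sum 28
9 windows satisfy the condition.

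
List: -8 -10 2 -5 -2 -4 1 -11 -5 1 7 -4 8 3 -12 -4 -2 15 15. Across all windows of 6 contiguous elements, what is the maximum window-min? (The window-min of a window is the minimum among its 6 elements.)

-5

Window mins for each of the 14 positions:
(-8, -10, 2, -5, -2, -4) → min -10
(-10, 2, -5, -2, -4, 1) → min -10
(2, -5, -2, -4, 1, -11) → min -11
(-5, -2, -4, 1, -11, -5) → min -11
(-2, -4, 1, -11, -5, 1) → min -11
(-4, 1, -11, -5, 1, 7) → min -11
(1, -11, -5, 1, 7, -4) → min -11
(-11, -5, 1, 7, -4, 8) → min -11
(-5, 1, 7, -4, 8, 3) → min -5
(1, 7, -4, 8, 3, -12) → min -12
(7, -4, 8, 3, -12, -4) → min -12
(-4, 8, 3, -12, -4, -2) → min -12
(8, 3, -12, -4, -2, 15) → min -12
(3, -12, -4, -2, 15, 15) → min -12
Maximum of these is -5.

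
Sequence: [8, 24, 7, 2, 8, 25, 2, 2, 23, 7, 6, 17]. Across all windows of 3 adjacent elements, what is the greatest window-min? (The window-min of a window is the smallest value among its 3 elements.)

7

Window mins for each of the 10 positions:
(8, 24, 7) → min 7
(24, 7, 2) → min 2
(7, 2, 8) → min 2
(2, 8, 25) → min 2
(8, 25, 2) → min 2
(25, 2, 2) → min 2
(2, 2, 23) → min 2
(2, 23, 7) → min 2
(23, 7, 6) → min 6
(7, 6, 17) → min 6
Greatest of these is 7.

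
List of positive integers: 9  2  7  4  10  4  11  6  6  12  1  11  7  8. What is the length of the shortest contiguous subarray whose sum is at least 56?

8

Extend right; whenever the sum reaches 56, record the length and shrink from the left:
add 9: running sum 9 < 56
add 2: running sum 11 < 56
add 7: running sum 18 < 56
add 4: running sum 22 < 56
add 10: running sum 32 < 56
add 4: running sum 36 < 56
add 11: running sum 47 < 56
add 6: running sum 53 < 56
add 6: shortest ending here [9, 2, 7, 4, 10, 4, 11, 6, 6] sum 59, len 9
add 12: shortest ending here [7, 4, 10, 4, 11, 6, 6, 12] sum 60, len 8
add 1: shortest ending here [7, 4, 10, 4, 11, 6, 6, 12, 1] sum 61, len 9
add 11: shortest ending here [10, 4, 11, 6, 6, 12, 1, 11] sum 61, len 8
add 7: shortest ending here [4, 11, 6, 6, 12, 1, 11, 7] sum 58, len 8
add 8: shortest ending here [11, 6, 6, 12, 1, 11, 7, 8] sum 62, len 8
Shortest qualifying length: 8.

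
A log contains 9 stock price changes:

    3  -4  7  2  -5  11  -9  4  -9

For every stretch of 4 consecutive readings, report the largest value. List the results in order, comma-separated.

[3, -4, 7, 2] → max 7
[-4, 7, 2, -5] → max 7
[7, 2, -5, 11] → max 11
[2, -5, 11, -9] → max 11
[-5, 11, -9, 4] → max 11
[11, -9, 4, -9] → max 11

7, 7, 11, 11, 11, 11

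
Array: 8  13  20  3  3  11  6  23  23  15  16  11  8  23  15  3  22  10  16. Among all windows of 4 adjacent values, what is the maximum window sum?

[8, 13, 20, 3] → sum 44
[13, 20, 3, 3] → sum 39
[20, 3, 3, 11] → sum 37
[3, 3, 11, 6] → sum 23
[3, 11, 6, 23] → sum 43
[11, 6, 23, 23] → sum 63
[6, 23, 23, 15] → sum 67
[23, 23, 15, 16] → sum 77
[23, 15, 16, 11] → sum 65
[15, 16, 11, 8] → sum 50
[16, 11, 8, 23] → sum 58
[11, 8, 23, 15] → sum 57
[8, 23, 15, 3] → sum 49
[23, 15, 3, 22] → sum 63
[15, 3, 22, 10] → sum 50
[3, 22, 10, 16] → sum 51
Maximum of these is 77.

77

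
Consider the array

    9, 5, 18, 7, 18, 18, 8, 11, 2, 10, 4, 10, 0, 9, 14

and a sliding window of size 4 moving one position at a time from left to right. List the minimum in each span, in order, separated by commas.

9 5 18 7 → min 5
5 18 7 18 → min 5
18 7 18 18 → min 7
7 18 18 8 → min 7
18 18 8 11 → min 8
18 8 11 2 → min 2
8 11 2 10 → min 2
11 2 10 4 → min 2
2 10 4 10 → min 2
10 4 10 0 → min 0
4 10 0 9 → min 0
10 0 9 14 → min 0

5, 5, 7, 7, 8, 2, 2, 2, 2, 0, 0, 0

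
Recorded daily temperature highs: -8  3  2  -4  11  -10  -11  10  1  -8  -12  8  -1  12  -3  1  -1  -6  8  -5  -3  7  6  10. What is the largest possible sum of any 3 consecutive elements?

23

[-8, 3, 2] → sum -3
[3, 2, -4] → sum 1
[2, -4, 11] → sum 9
[-4, 11, -10] → sum -3
[11, -10, -11] → sum -10
[-10, -11, 10] → sum -11
[-11, 10, 1] → sum 0
[10, 1, -8] → sum 3
[1, -8, -12] → sum -19
[-8, -12, 8] → sum -12
[-12, 8, -1] → sum -5
[8, -1, 12] → sum 19
[-1, 12, -3] → sum 8
[12, -3, 1] → sum 10
[-3, 1, -1] → sum -3
[1, -1, -6] → sum -6
[-1, -6, 8] → sum 1
[-6, 8, -5] → sum -3
[8, -5, -3] → sum 0
[-5, -3, 7] → sum -1
[-3, 7, 6] → sum 10
[7, 6, 10] → sum 23
Largest of these is 23.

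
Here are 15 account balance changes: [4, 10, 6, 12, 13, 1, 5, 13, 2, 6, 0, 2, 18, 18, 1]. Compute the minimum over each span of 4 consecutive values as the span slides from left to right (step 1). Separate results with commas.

4, 6, 1, 1, 1, 1, 2, 0, 0, 0, 0, 1

(4, 10, 6, 12) → min 4
(10, 6, 12, 13) → min 6
(6, 12, 13, 1) → min 1
(12, 13, 1, 5) → min 1
(13, 1, 5, 13) → min 1
(1, 5, 13, 2) → min 1
(5, 13, 2, 6) → min 2
(13, 2, 6, 0) → min 0
(2, 6, 0, 2) → min 0
(6, 0, 2, 18) → min 0
(0, 2, 18, 18) → min 0
(2, 18, 18, 1) → min 1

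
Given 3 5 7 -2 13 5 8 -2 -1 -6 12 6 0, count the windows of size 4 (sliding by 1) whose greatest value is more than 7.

3 5 7 -2 → max 7
5 7 -2 13 → max 13  > 7 ✓
7 -2 13 5 → max 13  > 7 ✓
-2 13 5 8 → max 13  > 7 ✓
13 5 8 -2 → max 13  > 7 ✓
5 8 -2 -1 → max 8  > 7 ✓
8 -2 -1 -6 → max 8  > 7 ✓
-2 -1 -6 12 → max 12  > 7 ✓
-1 -6 12 6 → max 12  > 7 ✓
-6 12 6 0 → max 12  > 7 ✓
9 windows satisfy the condition.

9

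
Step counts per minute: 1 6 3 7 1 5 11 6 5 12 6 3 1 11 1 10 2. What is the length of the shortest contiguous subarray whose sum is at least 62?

Extend right; whenever the sum reaches 62, record the length and shrink from the left:
add 1: running sum 1 < 62
add 6: running sum 7 < 62
add 3: running sum 10 < 62
add 7: running sum 17 < 62
add 1: running sum 18 < 62
add 5: running sum 23 < 62
add 11: running sum 34 < 62
add 6: running sum 40 < 62
add 5: running sum 45 < 62
add 12: running sum 57 < 62
add 6: shortest ending here [6, 3, 7, 1, 5, 11, 6, 5, 12, 6] sum 62, len 10
add 3: shortest ending here [6, 3, 7, 1, 5, 11, 6, 5, 12, 6, 3] sum 65, len 11
add 1: shortest ending here [6, 3, 7, 1, 5, 11, 6, 5, 12, 6, 3, 1] sum 66, len 12
add 11: shortest ending here [7, 1, 5, 11, 6, 5, 12, 6, 3, 1, 11] sum 68, len 11
add 1: shortest ending here [1, 5, 11, 6, 5, 12, 6, 3, 1, 11, 1] sum 62, len 11
add 10: shortest ending here [11, 6, 5, 12, 6, 3, 1, 11, 1, 10] sum 66, len 10
add 2: shortest ending here [11, 6, 5, 12, 6, 3, 1, 11, 1, 10, 2] sum 68, len 11
Shortest qualifying length: 10.

10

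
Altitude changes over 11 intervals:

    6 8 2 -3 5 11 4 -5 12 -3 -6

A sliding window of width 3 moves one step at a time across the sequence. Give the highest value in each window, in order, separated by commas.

8, 8, 5, 11, 11, 11, 12, 12, 12

(6, 8, 2) → max 8
(8, 2, -3) → max 8
(2, -3, 5) → max 5
(-3, 5, 11) → max 11
(5, 11, 4) → max 11
(11, 4, -5) → max 11
(4, -5, 12) → max 12
(-5, 12, -3) → max 12
(12, -3, -6) → max 12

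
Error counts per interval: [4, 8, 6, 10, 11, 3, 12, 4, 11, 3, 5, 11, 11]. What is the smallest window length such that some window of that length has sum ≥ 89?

12

add 4: running sum 4 < 89
add 8: running sum 12 < 89
add 6: running sum 18 < 89
add 10: running sum 28 < 89
add 11: running sum 39 < 89
add 3: running sum 42 < 89
add 12: running sum 54 < 89
add 4: running sum 58 < 89
add 11: running sum 69 < 89
add 3: running sum 72 < 89
add 5: running sum 77 < 89
add 11: running sum 88 < 89
end 12: [8, 6, 10, 11, 3, 12, 4, 11, 3, 5, 11, 11] sum 95, len 12
Shortest qualifying length: 12.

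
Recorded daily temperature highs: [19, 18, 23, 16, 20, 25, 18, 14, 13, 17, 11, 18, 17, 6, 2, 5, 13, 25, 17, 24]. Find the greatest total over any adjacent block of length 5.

102

19 18 23 16 20 → sum 96
18 23 16 20 25 → sum 102
23 16 20 25 18 → sum 102
16 20 25 18 14 → sum 93
20 25 18 14 13 → sum 90
25 18 14 13 17 → sum 87
18 14 13 17 11 → sum 73
14 13 17 11 18 → sum 73
13 17 11 18 17 → sum 76
17 11 18 17 6 → sum 69
11 18 17 6 2 → sum 54
18 17 6 2 5 → sum 48
17 6 2 5 13 → sum 43
6 2 5 13 25 → sum 51
2 5 13 25 17 → sum 62
5 13 25 17 24 → sum 84
Greatest of these is 102.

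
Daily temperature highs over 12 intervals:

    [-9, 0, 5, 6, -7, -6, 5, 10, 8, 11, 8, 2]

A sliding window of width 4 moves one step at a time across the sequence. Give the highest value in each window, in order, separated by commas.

Sliding a size-4 window across the 12 values:
(-9, 0, 5, 6) → max 6
(0, 5, 6, -7) → max 6
(5, 6, -7, -6) → max 6
(6, -7, -6, 5) → max 6
(-7, -6, 5, 10) → max 10
(-6, 5, 10, 8) → max 10
(5, 10, 8, 11) → max 11
(10, 8, 11, 8) → max 11
(8, 11, 8, 2) → max 11

6, 6, 6, 6, 10, 10, 11, 11, 11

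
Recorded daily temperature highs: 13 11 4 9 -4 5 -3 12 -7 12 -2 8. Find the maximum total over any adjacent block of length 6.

Window sums for each of the 7 positions:
(13, 11, 4, 9, -4, 5) → sum 38
(11, 4, 9, -4, 5, -3) → sum 22
(4, 9, -4, 5, -3, 12) → sum 23
(9, -4, 5, -3, 12, -7) → sum 12
(-4, 5, -3, 12, -7, 12) → sum 15
(5, -3, 12, -7, 12, -2) → sum 17
(-3, 12, -7, 12, -2, 8) → sum 20
Maximum of these is 38.

38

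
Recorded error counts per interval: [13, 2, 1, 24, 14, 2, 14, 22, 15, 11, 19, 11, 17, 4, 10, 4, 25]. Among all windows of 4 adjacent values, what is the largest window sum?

(13, 2, 1, 24) → sum 40
(2, 1, 24, 14) → sum 41
(1, 24, 14, 2) → sum 41
(24, 14, 2, 14) → sum 54
(14, 2, 14, 22) → sum 52
(2, 14, 22, 15) → sum 53
(14, 22, 15, 11) → sum 62
(22, 15, 11, 19) → sum 67
(15, 11, 19, 11) → sum 56
(11, 19, 11, 17) → sum 58
(19, 11, 17, 4) → sum 51
(11, 17, 4, 10) → sum 42
(17, 4, 10, 4) → sum 35
(4, 10, 4, 25) → sum 43
Largest of these is 67.

67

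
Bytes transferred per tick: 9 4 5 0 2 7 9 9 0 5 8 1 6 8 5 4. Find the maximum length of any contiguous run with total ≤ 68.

13

[9] sum 9 len 1
[9, 4] sum 13 len 2
[9, 4, 5] sum 18 len 3
[9, 4, 5, 0] sum 18 len 4
[9, 4, 5, 0, 2] sum 20 len 5
[9, 4, 5, 0, 2, 7] sum 27 len 6
[9, 4, 5, 0, 2, 7, 9] sum 36 len 7
[9, 4, 5, 0, 2, 7, 9, 9] sum 45 len 8
[9, 4, 5, 0, 2, 7, 9, 9, 0] sum 45 len 9
[9, 4, 5, 0, 2, 7, 9, 9, 0, 5] sum 50 len 10
[9, 4, 5, 0, 2, 7, 9, 9, 0, 5, 8] sum 58 len 11
[9, 4, 5, 0, 2, 7, 9, 9, 0, 5, 8, 1] sum 59 len 12
[9, 4, 5, 0, 2, 7, 9, 9, 0, 5, 8, 1, 6] sum 65 len 13
[4, 5, 0, 2, 7, 9, 9, 0, 5, 8, 1, 6, 8] sum 64 len 13
[5, 0, 2, 7, 9, 9, 0, 5, 8, 1, 6, 8, 5] sum 65 len 13
[0, 2, 7, 9, 9, 0, 5, 8, 1, 6, 8, 5, 4] sum 64 len 13
Longest length seen: 13.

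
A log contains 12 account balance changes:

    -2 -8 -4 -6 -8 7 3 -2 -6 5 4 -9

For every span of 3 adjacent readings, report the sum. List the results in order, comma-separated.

-14, -18, -18, -7, 2, 8, -5, -3, 3, 0

[-2, -8, -4] → sum -14
[-8, -4, -6] → sum -18
[-4, -6, -8] → sum -18
[-6, -8, 7] → sum -7
[-8, 7, 3] → sum 2
[7, 3, -2] → sum 8
[3, -2, -6] → sum -5
[-2, -6, 5] → sum -3
[-6, 5, 4] → sum 3
[5, 4, -9] → sum 0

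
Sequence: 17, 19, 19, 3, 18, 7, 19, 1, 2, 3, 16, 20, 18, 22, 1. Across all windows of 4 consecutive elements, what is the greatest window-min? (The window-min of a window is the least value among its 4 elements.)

(17, 19, 19, 3) → min 3
(19, 19, 3, 18) → min 3
(19, 3, 18, 7) → min 3
(3, 18, 7, 19) → min 3
(18, 7, 19, 1) → min 1
(7, 19, 1, 2) → min 1
(19, 1, 2, 3) → min 1
(1, 2, 3, 16) → min 1
(2, 3, 16, 20) → min 2
(3, 16, 20, 18) → min 3
(16, 20, 18, 22) → min 16
(20, 18, 22, 1) → min 1
Greatest of these is 16.

16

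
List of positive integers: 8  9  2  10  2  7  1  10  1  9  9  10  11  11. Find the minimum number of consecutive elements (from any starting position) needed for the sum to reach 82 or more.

12

add 8: running sum 8 < 82
add 9: running sum 17 < 82
add 2: running sum 19 < 82
add 10: running sum 29 < 82
add 2: running sum 31 < 82
add 7: running sum 38 < 82
add 1: running sum 39 < 82
add 10: running sum 49 < 82
add 1: running sum 50 < 82
add 9: running sum 59 < 82
add 9: running sum 68 < 82
add 10: running sum 78 < 82
add 11: shortest ending here [8, 9, 2, 10, 2, 7, 1, 10, 1, 9, 9, 10, 11] sum 89, len 13
add 11: shortest ending here [2, 10, 2, 7, 1, 10, 1, 9, 9, 10, 11, 11] sum 83, len 12
Shortest qualifying length: 12.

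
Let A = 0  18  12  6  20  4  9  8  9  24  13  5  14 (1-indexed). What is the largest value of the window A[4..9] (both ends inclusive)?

20

Elements at indices 4..9: 6, 20, 4, 9, 8, 9
max(6, 20, 4, 9, 8, 9) = 20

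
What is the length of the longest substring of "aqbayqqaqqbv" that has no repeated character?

4

[a] len 1
[a, q] len 2
[a, q, b] len 3
[q, b, a] len 3
[q, b, a, y] len 4
[b, a, y, q] len 4
[q] len 1
[q, a] len 2
[a, q] len 2
[q] len 1
[q, b] len 2
[q, b, v] len 3
Longest all-distinct length: 4.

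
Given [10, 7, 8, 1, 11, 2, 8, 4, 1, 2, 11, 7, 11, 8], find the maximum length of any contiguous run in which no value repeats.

[10] len 1
[10, 7] len 2
[10, 7, 8] len 3
[10, 7, 8, 1] len 4
[10, 7, 8, 1, 11] len 5
[10, 7, 8, 1, 11, 2] len 6
[1, 11, 2, 8] len 4
[1, 11, 2, 8, 4] len 5
[11, 2, 8, 4, 1] len 5
[8, 4, 1, 2] len 4
[8, 4, 1, 2, 11] len 5
[8, 4, 1, 2, 11, 7] len 6
[7, 11] len 2
[7, 11, 8] len 3
Longest all-distinct length: 6.

6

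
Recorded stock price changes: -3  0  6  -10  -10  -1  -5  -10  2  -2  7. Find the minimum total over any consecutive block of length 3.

-21

[-3, 0, 6] → sum 3
[0, 6, -10] → sum -4
[6, -10, -10] → sum -14
[-10, -10, -1] → sum -21
[-10, -1, -5] → sum -16
[-1, -5, -10] → sum -16
[-5, -10, 2] → sum -13
[-10, 2, -2] → sum -10
[2, -2, 7] → sum 7
Minimum of these is -21.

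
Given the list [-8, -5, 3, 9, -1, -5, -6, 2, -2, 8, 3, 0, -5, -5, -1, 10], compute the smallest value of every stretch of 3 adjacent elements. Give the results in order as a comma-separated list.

Sliding a size-3 window across the 16 values:
[-8, -5, 3] → min -8
[-5, 3, 9] → min -5
[3, 9, -1] → min -1
[9, -1, -5] → min -5
[-1, -5, -6] → min -6
[-5, -6, 2] → min -6
[-6, 2, -2] → min -6
[2, -2, 8] → min -2
[-2, 8, 3] → min -2
[8, 3, 0] → min 0
[3, 0, -5] → min -5
[0, -5, -5] → min -5
[-5, -5, -1] → min -5
[-5, -1, 10] → min -5

-8, -5, -1, -5, -6, -6, -6, -2, -2, 0, -5, -5, -5, -5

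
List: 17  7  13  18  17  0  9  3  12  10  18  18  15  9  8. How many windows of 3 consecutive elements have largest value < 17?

(17, 7, 13) → max 17
(7, 13, 18) → max 18
(13, 18, 17) → max 18
(18, 17, 0) → max 18
(17, 0, 9) → max 17
(0, 9, 3) → max 9  < 17 ✓
(9, 3, 12) → max 12  < 17 ✓
(3, 12, 10) → max 12  < 17 ✓
(12, 10, 18) → max 18
(10, 18, 18) → max 18
(18, 18, 15) → max 18
(18, 15, 9) → max 18
(15, 9, 8) → max 15  < 17 ✓
4 windows satisfy the condition.

4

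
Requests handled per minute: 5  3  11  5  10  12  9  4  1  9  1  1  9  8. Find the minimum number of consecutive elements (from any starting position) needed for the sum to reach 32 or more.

add 5: running sum 5 < 32
add 3: running sum 8 < 32
add 11: running sum 19 < 32
add 5: running sum 24 < 32
add 10: shortest ending here [5, 3, 11, 5, 10] sum 34, len 5
add 12: shortest ending here [11, 5, 10, 12] sum 38, len 4
add 9: shortest ending here [5, 10, 12, 9] sum 36, len 4
add 4: shortest ending here [10, 12, 9, 4] sum 35, len 4
add 1: shortest ending here [10, 12, 9, 4, 1] sum 36, len 5
add 9: shortest ending here [12, 9, 4, 1, 9] sum 35, len 5
add 1: shortest ending here [12, 9, 4, 1, 9, 1] sum 36, len 6
add 1: shortest ending here [12, 9, 4, 1, 9, 1, 1] sum 37, len 7
add 9: shortest ending here [9, 4, 1, 9, 1, 1, 9] sum 34, len 7
add 8: shortest ending here [4, 1, 9, 1, 1, 9, 8] sum 33, len 7
Shortest qualifying length: 4.

4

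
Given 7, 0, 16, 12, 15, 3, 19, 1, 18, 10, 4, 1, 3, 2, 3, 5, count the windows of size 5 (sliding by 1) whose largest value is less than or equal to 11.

3

7 0 16 12 15 → max 16
0 16 12 15 3 → max 16
16 12 15 3 19 → max 19
12 15 3 19 1 → max 19
15 3 19 1 18 → max 19
3 19 1 18 10 → max 19
19 1 18 10 4 → max 19
1 18 10 4 1 → max 18
18 10 4 1 3 → max 18
10 4 1 3 2 → max 10  ≤ 11 ✓
4 1 3 2 3 → max 4  ≤ 11 ✓
1 3 2 3 5 → max 5  ≤ 11 ✓
3 windows satisfy the condition.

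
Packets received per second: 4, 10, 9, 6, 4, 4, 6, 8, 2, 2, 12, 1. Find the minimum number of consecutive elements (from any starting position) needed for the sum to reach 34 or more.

add 4: running sum 4 < 34
add 10: running sum 14 < 34
add 9: running sum 23 < 34
add 6: running sum 29 < 34
add 4: running sum 33 < 34
end 5: [4, 10, 9, 6, 4, 4] sum 37, len 6
end 6: [10, 9, 6, 4, 4, 6] sum 39, len 6
end 7: [9, 6, 4, 4, 6, 8] sum 37, len 6
end 8: [9, 6, 4, 4, 6, 8, 2] sum 39, len 7
end 9: [9, 6, 4, 4, 6, 8, 2, 2] sum 41, len 8
end 10: [4, 6, 8, 2, 2, 12] sum 34, len 6
end 11: [4, 6, 8, 2, 2, 12, 1] sum 35, len 7
Shortest qualifying length: 6.

6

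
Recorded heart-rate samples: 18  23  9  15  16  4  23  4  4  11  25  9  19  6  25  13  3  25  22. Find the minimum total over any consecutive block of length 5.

46

[18, 23, 9, 15, 16] → sum 81
[23, 9, 15, 16, 4] → sum 67
[9, 15, 16, 4, 23] → sum 67
[15, 16, 4, 23, 4] → sum 62
[16, 4, 23, 4, 4] → sum 51
[4, 23, 4, 4, 11] → sum 46
[23, 4, 4, 11, 25] → sum 67
[4, 4, 11, 25, 9] → sum 53
[4, 11, 25, 9, 19] → sum 68
[11, 25, 9, 19, 6] → sum 70
[25, 9, 19, 6, 25] → sum 84
[9, 19, 6, 25, 13] → sum 72
[19, 6, 25, 13, 3] → sum 66
[6, 25, 13, 3, 25] → sum 72
[25, 13, 3, 25, 22] → sum 88
Minimum of these is 46.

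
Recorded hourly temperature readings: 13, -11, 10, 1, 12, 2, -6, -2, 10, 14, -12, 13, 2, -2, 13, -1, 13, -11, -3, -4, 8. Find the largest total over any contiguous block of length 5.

27

Window sums for each of the 17 positions:
(13, -11, 10, 1, 12) → sum 25
(-11, 10, 1, 12, 2) → sum 14
(10, 1, 12, 2, -6) → sum 19
(1, 12, 2, -6, -2) → sum 7
(12, 2, -6, -2, 10) → sum 16
(2, -6, -2, 10, 14) → sum 18
(-6, -2, 10, 14, -12) → sum 4
(-2, 10, 14, -12, 13) → sum 23
(10, 14, -12, 13, 2) → sum 27
(14, -12, 13, 2, -2) → sum 15
(-12, 13, 2, -2, 13) → sum 14
(13, 2, -2, 13, -1) → sum 25
(2, -2, 13, -1, 13) → sum 25
(-2, 13, -1, 13, -11) → sum 12
(13, -1, 13, -11, -3) → sum 11
(-1, 13, -11, -3, -4) → sum -6
(13, -11, -3, -4, 8) → sum 3
Largest of these is 27.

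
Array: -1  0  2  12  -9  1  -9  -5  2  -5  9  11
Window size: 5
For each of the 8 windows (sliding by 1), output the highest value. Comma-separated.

-1 0 2 12 -9 → max 12
0 2 12 -9 1 → max 12
2 12 -9 1 -9 → max 12
12 -9 1 -9 -5 → max 12
-9 1 -9 -5 2 → max 2
1 -9 -5 2 -5 → max 2
-9 -5 2 -5 9 → max 9
-5 2 -5 9 11 → max 11

12, 12, 12, 12, 2, 2, 9, 11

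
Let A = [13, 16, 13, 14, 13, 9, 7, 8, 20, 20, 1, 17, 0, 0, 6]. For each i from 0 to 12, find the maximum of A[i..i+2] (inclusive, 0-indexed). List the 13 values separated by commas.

13 16 13 → max 16
16 13 14 → max 16
13 14 13 → max 14
14 13 9 → max 14
13 9 7 → max 13
9 7 8 → max 9
7 8 20 → max 20
8 20 20 → max 20
20 20 1 → max 20
20 1 17 → max 20
1 17 0 → max 17
17 0 0 → max 17
0 0 6 → max 6

16, 16, 14, 14, 13, 9, 20, 20, 20, 20, 17, 17, 6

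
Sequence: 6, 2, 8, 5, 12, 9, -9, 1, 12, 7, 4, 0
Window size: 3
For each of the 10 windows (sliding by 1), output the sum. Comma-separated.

16, 15, 25, 26, 12, 1, 4, 20, 23, 11

[6, 2, 8] → sum 16
[2, 8, 5] → sum 15
[8, 5, 12] → sum 25
[5, 12, 9] → sum 26
[12, 9, -9] → sum 12
[9, -9, 1] → sum 1
[-9, 1, 12] → sum 4
[1, 12, 7] → sum 20
[12, 7, 4] → sum 23
[7, 4, 0] → sum 11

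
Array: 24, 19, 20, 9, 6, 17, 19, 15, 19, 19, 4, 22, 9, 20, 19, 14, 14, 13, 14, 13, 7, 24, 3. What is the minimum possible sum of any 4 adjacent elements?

47

Each size-4 window and its sum:
[24, 19, 20, 9] → sum 72
[19, 20, 9, 6] → sum 54
[20, 9, 6, 17] → sum 52
[9, 6, 17, 19] → sum 51
[6, 17, 19, 15] → sum 57
[17, 19, 15, 19] → sum 70
[19, 15, 19, 19] → sum 72
[15, 19, 19, 4] → sum 57
[19, 19, 4, 22] → sum 64
[19, 4, 22, 9] → sum 54
[4, 22, 9, 20] → sum 55
[22, 9, 20, 19] → sum 70
[9, 20, 19, 14] → sum 62
[20, 19, 14, 14] → sum 67
[19, 14, 14, 13] → sum 60
[14, 14, 13, 14] → sum 55
[14, 13, 14, 13] → sum 54
[13, 14, 13, 7] → sum 47
[14, 13, 7, 24] → sum 58
[13, 7, 24, 3] → sum 47
Minimum of these is 47.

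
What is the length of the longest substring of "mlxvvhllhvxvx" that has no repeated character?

4

add m: [m] len 1
add l: [m, l] len 2
add x: [m, l, x] len 3
add v: [m, l, x, v] len 4
add v (repeat v, move left end past it): [v] len 1
add h: [v, h] len 2
add l: [v, h, l] len 3
add l (repeat l, move left end past it): [l] len 1
add h: [l, h] len 2
add v: [l, h, v] len 3
add x: [l, h, v, x] len 4
add v (repeat v, move left end past it): [x, v] len 2
add x (repeat x, move left end past it): [v, x] len 2
Longest all-distinct length: 4.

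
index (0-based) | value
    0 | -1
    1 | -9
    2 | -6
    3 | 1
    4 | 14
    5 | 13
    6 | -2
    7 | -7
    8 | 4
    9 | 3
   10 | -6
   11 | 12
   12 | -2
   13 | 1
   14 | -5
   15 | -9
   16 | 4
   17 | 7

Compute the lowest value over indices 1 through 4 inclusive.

Elements at indices 1..4: -9, -6, 1, 14
min(-9, -6, 1, 14) = -9

-9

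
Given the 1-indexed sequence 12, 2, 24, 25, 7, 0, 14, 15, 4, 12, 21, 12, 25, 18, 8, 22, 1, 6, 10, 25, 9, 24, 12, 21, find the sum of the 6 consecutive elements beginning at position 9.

92

Elements at indices 9..14: 4, 12, 21, 12, 25, 18
sum(4, 12, 21, 12, 25, 18) = 92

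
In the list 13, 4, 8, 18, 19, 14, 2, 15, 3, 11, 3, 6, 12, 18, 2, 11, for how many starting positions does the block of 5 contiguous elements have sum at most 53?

8

(13, 4, 8, 18, 19) → sum 62
(4, 8, 18, 19, 14) → sum 63
(8, 18, 19, 14, 2) → sum 61
(18, 19, 14, 2, 15) → sum 68
(19, 14, 2, 15, 3) → sum 53  ≤ 53 ✓
(14, 2, 15, 3, 11) → sum 45  ≤ 53 ✓
(2, 15, 3, 11, 3) → sum 34  ≤ 53 ✓
(15, 3, 11, 3, 6) → sum 38  ≤ 53 ✓
(3, 11, 3, 6, 12) → sum 35  ≤ 53 ✓
(11, 3, 6, 12, 18) → sum 50  ≤ 53 ✓
(3, 6, 12, 18, 2) → sum 41  ≤ 53 ✓
(6, 12, 18, 2, 11) → sum 49  ≤ 53 ✓
8 windows satisfy the condition.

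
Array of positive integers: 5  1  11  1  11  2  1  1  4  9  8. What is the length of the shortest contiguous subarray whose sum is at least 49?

10

Extend right; whenever the sum reaches 49, record the length and shrink from the left:
add 5: running sum 5 < 49
add 1: running sum 6 < 49
add 11: running sum 17 < 49
add 1: running sum 18 < 49
add 11: running sum 29 < 49
add 2: running sum 31 < 49
add 1: running sum 32 < 49
add 1: running sum 33 < 49
add 4: running sum 37 < 49
add 9: running sum 46 < 49
end 10: [1, 11, 1, 11, 2, 1, 1, 4, 9, 8] sum 49, len 10
Shortest qualifying length: 10.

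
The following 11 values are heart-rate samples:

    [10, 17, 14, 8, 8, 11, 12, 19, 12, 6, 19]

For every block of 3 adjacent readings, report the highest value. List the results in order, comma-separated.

17, 17, 14, 11, 12, 19, 19, 19, 19

10 17 14 → max 17
17 14 8 → max 17
14 8 8 → max 14
8 8 11 → max 11
8 11 12 → max 12
11 12 19 → max 19
12 19 12 → max 19
19 12 6 → max 19
12 6 19 → max 19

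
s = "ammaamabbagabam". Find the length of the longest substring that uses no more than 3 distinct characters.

10

[a] 1 distinct, len 1
[a, m] 2 distinct, len 2
[a, m, m] 2 distinct, len 3
[a, m, m, a] 2 distinct, len 4
[a, m, m, a, a] 2 distinct, len 5
[a, m, m, a, a, m] 2 distinct, len 6
[a, m, m, a, a, m, a] 2 distinct, len 7
[a, m, m, a, a, m, a, b] 3 distinct, len 8
[a, m, m, a, a, m, a, b, b] 3 distinct, len 9
[a, m, m, a, a, m, a, b, b, a] 3 distinct, len 10
[a, b, b, a, g] 3 distinct, len 5
[a, b, b, a, g, a] 3 distinct, len 6
[a, b, b, a, g, a, b] 3 distinct, len 7
[a, b, b, a, g, a, b, a] 3 distinct, len 8
[a, b, a, m] 3 distinct, len 4
Longest length with ≤3 distinct: 10.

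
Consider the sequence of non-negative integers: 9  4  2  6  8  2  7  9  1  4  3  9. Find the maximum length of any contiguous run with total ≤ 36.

→ 9: sum 9, len 1
→ 4: sum 13, len 2
→ 2: sum 15, len 3
→ 6: sum 21, len 4
→ 8: sum 29, len 5
→ 2: sum 31, len 6
→ 7 (dropped 9): sum 29, len 6
→ 9 (dropped 4): sum 34, len 6
→ 1: sum 35, len 7
→ 4 (dropped 2, 6): sum 31, len 6
→ 3: sum 34, len 7
→ 9 (dropped 8): sum 35, len 7
Longest length seen: 7.

7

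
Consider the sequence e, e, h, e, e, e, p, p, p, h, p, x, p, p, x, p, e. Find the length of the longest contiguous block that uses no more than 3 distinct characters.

11

Extend right; when distinct count exceeds 3, shrink from the left:
add e: window [e] (1 distinct), len 1
add e: window [e, e] (1 distinct), len 2
add h: window [e, e, h] (2 distinct), len 3
add e: window [e, e, h, e] (2 distinct), len 4
add e: window [e, e, h, e, e] (2 distinct), len 5
add e: window [e, e, h, e, e, e] (2 distinct), len 6
add p: window [e, e, h, e, e, e, p] (3 distinct), len 7
add p: window [e, e, h, e, e, e, p, p] (3 distinct), len 8
add p: window [e, e, h, e, e, e, p, p, p] (3 distinct), len 9
add h: window [e, e, h, e, e, e, p, p, p, h] (3 distinct), len 10
add p: window [e, e, h, e, e, e, p, p, p, h, p] (3 distinct), len 11
add x: window [p, p, p, h, p, x] (3 distinct), len 6
add p: window [p, p, p, h, p, x, p] (3 distinct), len 7
add p: window [p, p, p, h, p, x, p, p] (3 distinct), len 8
add x: window [p, p, p, h, p, x, p, p, x] (3 distinct), len 9
add p: window [p, p, p, h, p, x, p, p, x, p] (3 distinct), len 10
add e: window [p, x, p, p, x, p, e] (3 distinct), len 7
Longest length with ≤3 distinct: 11.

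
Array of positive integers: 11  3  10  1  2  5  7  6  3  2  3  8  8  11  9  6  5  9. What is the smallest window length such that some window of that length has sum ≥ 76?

12

add 11: running sum 11 < 76
add 3: running sum 14 < 76
add 10: running sum 24 < 76
add 1: running sum 25 < 76
add 2: running sum 27 < 76
add 5: running sum 32 < 76
add 7: running sum 39 < 76
add 6: running sum 45 < 76
add 3: running sum 48 < 76
add 2: running sum 50 < 76
add 3: running sum 53 < 76
add 8: running sum 61 < 76
add 8: running sum 69 < 76
end 13: [11, 3, 10, 1, 2, 5, 7, 6, 3, 2, 3, 8, 8, 11] sum 80, len 14
end 14: [3, 10, 1, 2, 5, 7, 6, 3, 2, 3, 8, 8, 11, 9] sum 78, len 14
end 15: [10, 1, 2, 5, 7, 6, 3, 2, 3, 8, 8, 11, 9, 6] sum 81, len 14
end 16: [1, 2, 5, 7, 6, 3, 2, 3, 8, 8, 11, 9, 6, 5] sum 76, len 14
end 17: [7, 6, 3, 2, 3, 8, 8, 11, 9, 6, 5, 9] sum 77, len 12
Shortest qualifying length: 12.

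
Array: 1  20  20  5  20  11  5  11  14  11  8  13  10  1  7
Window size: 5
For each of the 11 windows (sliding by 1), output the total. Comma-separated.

1 20 20 5 20 → sum 66
20 20 5 20 11 → sum 76
20 5 20 11 5 → sum 61
5 20 11 5 11 → sum 52
20 11 5 11 14 → sum 61
11 5 11 14 11 → sum 52
5 11 14 11 8 → sum 49
11 14 11 8 13 → sum 57
14 11 8 13 10 → sum 56
11 8 13 10 1 → sum 43
8 13 10 1 7 → sum 39

66, 76, 61, 52, 61, 52, 49, 57, 56, 43, 39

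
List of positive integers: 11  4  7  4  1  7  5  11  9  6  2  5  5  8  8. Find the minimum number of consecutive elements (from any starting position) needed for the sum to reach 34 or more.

add 11: running sum 11 < 34
add 4: running sum 15 < 34
add 7: running sum 22 < 34
add 4: running sum 26 < 34
add 1: running sum 27 < 34
add 7: shortest ending here [11, 4, 7, 4, 1, 7] sum 34, len 6
add 5: shortest ending here [11, 4, 7, 4, 1, 7, 5] sum 39, len 7
add 11: shortest ending here [7, 4, 1, 7, 5, 11] sum 35, len 6
add 9: shortest ending here [4, 1, 7, 5, 11, 9] sum 37, len 6
add 6: shortest ending here [7, 5, 11, 9, 6] sum 38, len 5
add 2: shortest ending here [7, 5, 11, 9, 6, 2] sum 40, len 6
add 5: shortest ending here [5, 11, 9, 6, 2, 5] sum 38, len 6
add 5: shortest ending here [11, 9, 6, 2, 5, 5] sum 38, len 6
add 8: shortest ending here [9, 6, 2, 5, 5, 8] sum 35, len 6
add 8: shortest ending here [6, 2, 5, 5, 8, 8] sum 34, len 6
Shortest qualifying length: 5.

5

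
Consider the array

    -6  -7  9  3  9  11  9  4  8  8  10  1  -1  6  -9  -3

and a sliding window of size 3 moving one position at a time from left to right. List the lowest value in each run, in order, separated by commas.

(-6, -7, 9) → min -7
(-7, 9, 3) → min -7
(9, 3, 9) → min 3
(3, 9, 11) → min 3
(9, 11, 9) → min 9
(11, 9, 4) → min 4
(9, 4, 8) → min 4
(4, 8, 8) → min 4
(8, 8, 10) → min 8
(8, 10, 1) → min 1
(10, 1, -1) → min -1
(1, -1, 6) → min -1
(-1, 6, -9) → min -9
(6, -9, -3) → min -9

-7, -7, 3, 3, 9, 4, 4, 4, 8, 1, -1, -1, -9, -9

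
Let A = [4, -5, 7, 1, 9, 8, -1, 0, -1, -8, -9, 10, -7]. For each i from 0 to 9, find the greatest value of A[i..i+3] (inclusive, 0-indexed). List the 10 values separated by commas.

7, 9, 9, 9, 9, 8, 0, 0, 10, 10

[4, -5, 7, 1] → max 7
[-5, 7, 1, 9] → max 9
[7, 1, 9, 8] → max 9
[1, 9, 8, -1] → max 9
[9, 8, -1, 0] → max 9
[8, -1, 0, -1] → max 8
[-1, 0, -1, -8] → max 0
[0, -1, -8, -9] → max 0
[-1, -8, -9, 10] → max 10
[-8, -9, 10, -7] → max 10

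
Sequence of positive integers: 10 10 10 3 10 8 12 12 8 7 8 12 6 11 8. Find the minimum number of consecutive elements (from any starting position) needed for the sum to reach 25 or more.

Extend right; whenever the sum reaches 25, record the length and shrink from the left:
add 10: running sum 10 < 25
add 10: running sum 20 < 25
add 10: shortest ending here [10, 10, 10] sum 30, len 3
add 3: shortest ending here [10, 10, 10, 3] sum 33, len 4
add 10: shortest ending here [10, 10, 3, 10] sum 33, len 4
add 8: shortest ending here [10, 3, 10, 8] sum 31, len 4
add 12: shortest ending here [10, 8, 12] sum 30, len 3
add 12: shortest ending here [8, 12, 12] sum 32, len 3
add 8: shortest ending here [12, 12, 8] sum 32, len 3
add 7: shortest ending here [12, 8, 7] sum 27, len 3
add 8: shortest ending here [12, 8, 7, 8] sum 35, len 4
add 12: shortest ending here [7, 8, 12] sum 27, len 3
add 6: shortest ending here [8, 12, 6] sum 26, len 3
add 11: shortest ending here [12, 6, 11] sum 29, len 3
add 8: shortest ending here [6, 11, 8] sum 25, len 3
Shortest qualifying length: 3.

3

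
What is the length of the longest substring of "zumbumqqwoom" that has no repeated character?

4

add z: [z] len 1
add u: [z, u] len 2
add m: [z, u, m] len 3
add b: [z, u, m, b] len 4
add u (repeat u, move left end past it): [m, b, u] len 3
add m (repeat m, move left end past it): [b, u, m] len 3
add q: [b, u, m, q] len 4
add q (repeat q, move left end past it): [q] len 1
add w: [q, w] len 2
add o: [q, w, o] len 3
add o (repeat o, move left end past it): [o] len 1
add m: [o, m] len 2
Longest all-distinct length: 4.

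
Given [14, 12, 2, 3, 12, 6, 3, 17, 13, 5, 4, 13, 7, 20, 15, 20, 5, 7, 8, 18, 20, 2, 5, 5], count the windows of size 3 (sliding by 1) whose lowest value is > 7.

[14, 12, 2] → min 2
[12, 2, 3] → min 2
[2, 3, 12] → min 2
[3, 12, 6] → min 3
[12, 6, 3] → min 3
[6, 3, 17] → min 3
[3, 17, 13] → min 3
[17, 13, 5] → min 5
[13, 5, 4] → min 4
[5, 4, 13] → min 4
[4, 13, 7] → min 4
[13, 7, 20] → min 7
[7, 20, 15] → min 7
[20, 15, 20] → min 15  > 7 ✓
[15, 20, 5] → min 5
[20, 5, 7] → min 5
[5, 7, 8] → min 5
[7, 8, 18] → min 7
[8, 18, 20] → min 8  > 7 ✓
[18, 20, 2] → min 2
[20, 2, 5] → min 2
[2, 5, 5] → min 2
2 windows satisfy the condition.

2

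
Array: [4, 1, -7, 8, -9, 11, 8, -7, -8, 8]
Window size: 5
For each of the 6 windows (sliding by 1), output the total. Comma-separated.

Sliding a size-5 window across the 10 values:
4 1 -7 8 -9 → sum -3
1 -7 8 -9 11 → sum 4
-7 8 -9 11 8 → sum 11
8 -9 11 8 -7 → sum 11
-9 11 8 -7 -8 → sum -5
11 8 -7 -8 8 → sum 12

-3, 4, 11, 11, -5, 12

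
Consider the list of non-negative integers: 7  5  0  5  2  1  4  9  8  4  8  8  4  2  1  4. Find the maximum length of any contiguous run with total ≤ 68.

15

Extend to the right; shrink from the left whenever the sum exceeds 68:
→ 7: sum 7, len 1
→ 5: sum 12, len 2
→ 0: sum 12, len 3
→ 5: sum 17, len 4
→ 2: sum 19, len 5
→ 1: sum 20, len 6
→ 4: sum 24, len 7
→ 9: sum 33, len 8
→ 8: sum 41, len 9
→ 4: sum 45, len 10
→ 8: sum 53, len 11
→ 8: sum 61, len 12
→ 4: sum 65, len 13
→ 2: sum 67, len 14
→ 1: sum 68, len 15
→ 4 (dropped 7): sum 65, len 15
Longest length seen: 15.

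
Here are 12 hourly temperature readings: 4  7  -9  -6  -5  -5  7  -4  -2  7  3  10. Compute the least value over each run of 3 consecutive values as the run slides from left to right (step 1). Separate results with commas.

[4, 7, -9] → min -9
[7, -9, -6] → min -9
[-9, -6, -5] → min -9
[-6, -5, -5] → min -6
[-5, -5, 7] → min -5
[-5, 7, -4] → min -5
[7, -4, -2] → min -4
[-4, -2, 7] → min -4
[-2, 7, 3] → min -2
[7, 3, 10] → min 3

-9, -9, -9, -6, -5, -5, -4, -4, -2, 3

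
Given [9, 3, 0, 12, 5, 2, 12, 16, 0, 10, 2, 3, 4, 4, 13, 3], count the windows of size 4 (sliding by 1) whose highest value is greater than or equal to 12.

10

[9, 3, 0, 12] → max 12  ≥ 12 ✓
[3, 0, 12, 5] → max 12  ≥ 12 ✓
[0, 12, 5, 2] → max 12  ≥ 12 ✓
[12, 5, 2, 12] → max 12  ≥ 12 ✓
[5, 2, 12, 16] → max 16  ≥ 12 ✓
[2, 12, 16, 0] → max 16  ≥ 12 ✓
[12, 16, 0, 10] → max 16  ≥ 12 ✓
[16, 0, 10, 2] → max 16  ≥ 12 ✓
[0, 10, 2, 3] → max 10
[10, 2, 3, 4] → max 10
[2, 3, 4, 4] → max 4
[3, 4, 4, 13] → max 13  ≥ 12 ✓
[4, 4, 13, 3] → max 13  ≥ 12 ✓
10 windows satisfy the condition.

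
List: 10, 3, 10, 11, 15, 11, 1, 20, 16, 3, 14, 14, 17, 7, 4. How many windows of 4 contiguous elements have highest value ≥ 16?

[10, 3, 10, 11] → max 11
[3, 10, 11, 15] → max 15
[10, 11, 15, 11] → max 15
[11, 15, 11, 1] → max 15
[15, 11, 1, 20] → max 20  ≥ 16 ✓
[11, 1, 20, 16] → max 20  ≥ 16 ✓
[1, 20, 16, 3] → max 20  ≥ 16 ✓
[20, 16, 3, 14] → max 20  ≥ 16 ✓
[16, 3, 14, 14] → max 16  ≥ 16 ✓
[3, 14, 14, 17] → max 17  ≥ 16 ✓
[14, 14, 17, 7] → max 17  ≥ 16 ✓
[14, 17, 7, 4] → max 17  ≥ 16 ✓
8 windows satisfy the condition.

8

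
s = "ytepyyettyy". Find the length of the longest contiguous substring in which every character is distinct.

[y] len 1
[y, t] len 2
[y, t, e] len 3
[y, t, e, p] len 4
[t, e, p, y] len 4
[y] len 1
[y, e] len 2
[y, e, t] len 3
[t] len 1
[t, y] len 2
[y] len 1
Longest all-distinct length: 4.

4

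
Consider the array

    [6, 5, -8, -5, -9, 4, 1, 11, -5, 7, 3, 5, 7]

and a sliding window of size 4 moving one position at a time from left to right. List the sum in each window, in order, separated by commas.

-2, -17, -18, -9, 7, 11, 14, 16, 10, 22

6 5 -8 -5 → sum -2
5 -8 -5 -9 → sum -17
-8 -5 -9 4 → sum -18
-5 -9 4 1 → sum -9
-9 4 1 11 → sum 7
4 1 11 -5 → sum 11
1 11 -5 7 → sum 14
11 -5 7 3 → sum 16
-5 7 3 5 → sum 10
7 3 5 7 → sum 22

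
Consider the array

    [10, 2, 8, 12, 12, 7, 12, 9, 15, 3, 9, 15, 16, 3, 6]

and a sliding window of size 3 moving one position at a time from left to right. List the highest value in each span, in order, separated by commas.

10, 12, 12, 12, 12, 12, 15, 15, 15, 15, 16, 16, 16

[10, 2, 8] → max 10
[2, 8, 12] → max 12
[8, 12, 12] → max 12
[12, 12, 7] → max 12
[12, 7, 12] → max 12
[7, 12, 9] → max 12
[12, 9, 15] → max 15
[9, 15, 3] → max 15
[15, 3, 9] → max 15
[3, 9, 15] → max 15
[9, 15, 16] → max 16
[15, 16, 3] → max 16
[16, 3, 6] → max 16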